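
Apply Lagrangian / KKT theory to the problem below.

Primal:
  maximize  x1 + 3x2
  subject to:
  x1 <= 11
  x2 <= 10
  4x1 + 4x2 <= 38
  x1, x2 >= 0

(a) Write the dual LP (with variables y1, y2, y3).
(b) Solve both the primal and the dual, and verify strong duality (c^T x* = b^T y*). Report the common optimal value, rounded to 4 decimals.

The standard primal-dual pair for 'max c^T x s.t. A x <= b, x >= 0' is:
  Dual:  min b^T y  s.t.  A^T y >= c,  y >= 0.

So the dual LP is:
  minimize  11y1 + 10y2 + 38y3
  subject to:
    y1 + 4y3 >= 1
    y2 + 4y3 >= 3
    y1, y2, y3 >= 0

Solving the primal: x* = (0, 9.5).
  primal value c^T x* = 28.5.
Solving the dual: y* = (0, 0, 0.75).
  dual value b^T y* = 28.5.
Strong duality: c^T x* = b^T y*. Confirmed.

28.5


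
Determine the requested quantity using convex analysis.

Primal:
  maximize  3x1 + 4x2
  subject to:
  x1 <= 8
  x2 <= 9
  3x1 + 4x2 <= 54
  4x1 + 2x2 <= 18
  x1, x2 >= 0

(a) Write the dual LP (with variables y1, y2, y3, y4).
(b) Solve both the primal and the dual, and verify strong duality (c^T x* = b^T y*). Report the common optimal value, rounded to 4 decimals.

The standard primal-dual pair for 'max c^T x s.t. A x <= b, x >= 0' is:
  Dual:  min b^T y  s.t.  A^T y >= c,  y >= 0.

So the dual LP is:
  minimize  8y1 + 9y2 + 54y3 + 18y4
  subject to:
    y1 + 3y3 + 4y4 >= 3
    y2 + 4y3 + 2y4 >= 4
    y1, y2, y3, y4 >= 0

Solving the primal: x* = (0, 9).
  primal value c^T x* = 36.
Solving the dual: y* = (0, 2.5, 0, 0.75).
  dual value b^T y* = 36.
Strong duality: c^T x* = b^T y*. Confirmed.

36


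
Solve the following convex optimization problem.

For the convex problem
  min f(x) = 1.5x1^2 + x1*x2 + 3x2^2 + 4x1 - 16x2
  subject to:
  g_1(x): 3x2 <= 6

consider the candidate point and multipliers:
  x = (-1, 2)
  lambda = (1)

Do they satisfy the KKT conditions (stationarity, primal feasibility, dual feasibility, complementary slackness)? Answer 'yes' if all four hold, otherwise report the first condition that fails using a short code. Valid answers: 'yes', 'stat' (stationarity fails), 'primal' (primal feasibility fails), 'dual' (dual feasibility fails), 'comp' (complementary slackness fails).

Gradient of f: grad f(x) = Q x + c = (3, -5)
Constraint values g_i(x) = a_i^T x - b_i:
  g_1((-1, 2)) = 0
Stationarity residual: grad f(x) + sum_i lambda_i a_i = (3, -2)
  -> stationarity FAILS
Primal feasibility (all g_i <= 0): OK
Dual feasibility (all lambda_i >= 0): OK
Complementary slackness (lambda_i * g_i(x) = 0 for all i): OK

Verdict: the first failing condition is stationarity -> stat.

stat


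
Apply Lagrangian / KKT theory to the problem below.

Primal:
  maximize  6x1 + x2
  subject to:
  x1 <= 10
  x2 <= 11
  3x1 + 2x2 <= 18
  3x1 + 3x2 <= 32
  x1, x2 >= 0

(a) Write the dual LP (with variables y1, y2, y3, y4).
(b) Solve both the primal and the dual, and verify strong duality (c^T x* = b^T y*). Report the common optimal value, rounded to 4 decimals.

The standard primal-dual pair for 'max c^T x s.t. A x <= b, x >= 0' is:
  Dual:  min b^T y  s.t.  A^T y >= c,  y >= 0.

So the dual LP is:
  minimize  10y1 + 11y2 + 18y3 + 32y4
  subject to:
    y1 + 3y3 + 3y4 >= 6
    y2 + 2y3 + 3y4 >= 1
    y1, y2, y3, y4 >= 0

Solving the primal: x* = (6, 0).
  primal value c^T x* = 36.
Solving the dual: y* = (0, 0, 2, 0).
  dual value b^T y* = 36.
Strong duality: c^T x* = b^T y*. Confirmed.

36


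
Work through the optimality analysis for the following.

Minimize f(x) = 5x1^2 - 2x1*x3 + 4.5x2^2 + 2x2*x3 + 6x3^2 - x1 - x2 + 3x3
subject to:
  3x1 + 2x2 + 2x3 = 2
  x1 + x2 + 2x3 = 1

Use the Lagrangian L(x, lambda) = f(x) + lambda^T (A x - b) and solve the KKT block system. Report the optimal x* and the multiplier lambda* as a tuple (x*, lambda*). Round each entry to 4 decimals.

Form the Lagrangian:
  L(x, lambda) = (1/2) x^T Q x + c^T x + lambda^T (A x - b)
Stationarity (grad_x L = 0): Q x + c + A^T lambda = 0.
Primal feasibility: A x = b.

This gives the KKT block system:
  [ Q   A^T ] [ x     ]   [-c ]
  [ A    0  ] [ lambda ] = [ b ]

Solving the linear system:
  x*      = (0.3372, 0.3256, 0.1686)
  lambda* = (0.2326, -2.7326)
  f(x*)   = 1.0552

x* = (0.3372, 0.3256, 0.1686), lambda* = (0.2326, -2.7326)


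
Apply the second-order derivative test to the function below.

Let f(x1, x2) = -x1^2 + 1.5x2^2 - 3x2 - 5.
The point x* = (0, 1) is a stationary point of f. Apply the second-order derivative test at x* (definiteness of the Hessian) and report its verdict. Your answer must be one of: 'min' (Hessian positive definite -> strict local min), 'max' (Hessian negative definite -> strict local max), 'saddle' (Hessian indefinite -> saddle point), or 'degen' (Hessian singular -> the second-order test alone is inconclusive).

Compute the Hessian H = grad^2 f:
  H = [[-2, 0], [0, 3]]
Verify stationarity: grad f(x*) = H x* + g = (0, 0).
Eigenvalues of H: -2, 3.
Eigenvalues have mixed signs, so H is indefinite -> x* is a saddle point.

saddle


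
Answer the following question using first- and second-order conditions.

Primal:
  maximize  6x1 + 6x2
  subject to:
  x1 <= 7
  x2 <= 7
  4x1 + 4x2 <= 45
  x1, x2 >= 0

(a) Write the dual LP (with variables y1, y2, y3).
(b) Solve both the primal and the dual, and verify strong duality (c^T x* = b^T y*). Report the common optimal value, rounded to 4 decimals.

The standard primal-dual pair for 'max c^T x s.t. A x <= b, x >= 0' is:
  Dual:  min b^T y  s.t.  A^T y >= c,  y >= 0.

So the dual LP is:
  minimize  7y1 + 7y2 + 45y3
  subject to:
    y1 + 4y3 >= 6
    y2 + 4y3 >= 6
    y1, y2, y3 >= 0

Solving the primal: x* = (4.25, 7).
  primal value c^T x* = 67.5.
Solving the dual: y* = (0, 0, 1.5).
  dual value b^T y* = 67.5.
Strong duality: c^T x* = b^T y*. Confirmed.

67.5


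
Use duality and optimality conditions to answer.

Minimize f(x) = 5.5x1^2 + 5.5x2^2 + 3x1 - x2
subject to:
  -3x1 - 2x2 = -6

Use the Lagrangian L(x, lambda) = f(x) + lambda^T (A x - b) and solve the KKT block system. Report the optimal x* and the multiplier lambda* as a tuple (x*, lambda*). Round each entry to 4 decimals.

Form the Lagrangian:
  L(x, lambda) = (1/2) x^T Q x + c^T x + lambda^T (A x - b)
Stationarity (grad_x L = 0): Q x + c + A^T lambda = 0.
Primal feasibility: A x = b.

This gives the KKT block system:
  [ Q   A^T ] [ x     ]   [-c ]
  [ A    0  ] [ lambda ] = [ b ]

Solving the linear system:
  x*      = (1.2587, 1.1119)
  lambda* = (5.6154)
  f(x*)   = 18.1783

x* = (1.2587, 1.1119), lambda* = (5.6154)


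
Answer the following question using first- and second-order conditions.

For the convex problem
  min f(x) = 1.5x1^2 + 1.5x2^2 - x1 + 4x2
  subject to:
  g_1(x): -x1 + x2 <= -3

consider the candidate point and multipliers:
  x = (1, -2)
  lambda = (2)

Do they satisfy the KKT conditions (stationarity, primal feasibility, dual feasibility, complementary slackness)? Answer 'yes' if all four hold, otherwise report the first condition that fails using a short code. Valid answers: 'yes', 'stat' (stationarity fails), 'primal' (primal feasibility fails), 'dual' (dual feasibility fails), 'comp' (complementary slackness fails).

Gradient of f: grad f(x) = Q x + c = (2, -2)
Constraint values g_i(x) = a_i^T x - b_i:
  g_1((1, -2)) = 0
Stationarity residual: grad f(x) + sum_i lambda_i a_i = (0, 0)
  -> stationarity OK
Primal feasibility (all g_i <= 0): OK
Dual feasibility (all lambda_i >= 0): OK
Complementary slackness (lambda_i * g_i(x) = 0 for all i): OK

Verdict: yes, KKT holds.

yes


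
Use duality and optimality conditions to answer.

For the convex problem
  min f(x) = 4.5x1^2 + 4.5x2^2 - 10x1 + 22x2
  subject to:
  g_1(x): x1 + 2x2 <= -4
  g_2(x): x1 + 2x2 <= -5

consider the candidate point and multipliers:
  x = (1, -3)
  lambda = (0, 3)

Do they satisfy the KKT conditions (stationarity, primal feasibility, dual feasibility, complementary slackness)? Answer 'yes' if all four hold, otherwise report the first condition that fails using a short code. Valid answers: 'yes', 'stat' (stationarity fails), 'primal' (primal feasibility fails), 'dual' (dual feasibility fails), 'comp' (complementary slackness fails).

Gradient of f: grad f(x) = Q x + c = (-1, -5)
Constraint values g_i(x) = a_i^T x - b_i:
  g_1((1, -3)) = -1
  g_2((1, -3)) = 0
Stationarity residual: grad f(x) + sum_i lambda_i a_i = (2, 1)
  -> stationarity FAILS
Primal feasibility (all g_i <= 0): OK
Dual feasibility (all lambda_i >= 0): OK
Complementary slackness (lambda_i * g_i(x) = 0 for all i): OK

Verdict: the first failing condition is stationarity -> stat.

stat


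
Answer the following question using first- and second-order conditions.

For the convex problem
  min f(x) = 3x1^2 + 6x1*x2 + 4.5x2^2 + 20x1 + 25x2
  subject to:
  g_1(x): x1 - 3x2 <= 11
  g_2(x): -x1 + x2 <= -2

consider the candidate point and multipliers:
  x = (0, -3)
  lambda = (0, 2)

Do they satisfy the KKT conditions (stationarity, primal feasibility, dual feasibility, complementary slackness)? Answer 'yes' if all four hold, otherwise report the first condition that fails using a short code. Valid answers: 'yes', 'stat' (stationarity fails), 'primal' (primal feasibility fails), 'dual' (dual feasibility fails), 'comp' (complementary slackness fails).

Gradient of f: grad f(x) = Q x + c = (2, -2)
Constraint values g_i(x) = a_i^T x - b_i:
  g_1((0, -3)) = -2
  g_2((0, -3)) = -1
Stationarity residual: grad f(x) + sum_i lambda_i a_i = (0, 0)
  -> stationarity OK
Primal feasibility (all g_i <= 0): OK
Dual feasibility (all lambda_i >= 0): OK
Complementary slackness (lambda_i * g_i(x) = 0 for all i): FAILS

Verdict: the first failing condition is complementary_slackness -> comp.

comp


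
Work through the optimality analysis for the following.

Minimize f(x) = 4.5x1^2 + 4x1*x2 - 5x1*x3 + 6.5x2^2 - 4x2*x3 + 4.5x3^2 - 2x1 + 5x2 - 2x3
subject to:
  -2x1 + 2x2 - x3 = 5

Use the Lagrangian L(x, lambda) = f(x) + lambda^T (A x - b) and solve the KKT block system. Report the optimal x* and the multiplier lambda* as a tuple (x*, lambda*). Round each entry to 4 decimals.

Form the Lagrangian:
  L(x, lambda) = (1/2) x^T Q x + c^T x + lambda^T (A x - b)
Stationarity (grad_x L = 0): Q x + c + A^T lambda = 0.
Primal feasibility: A x = b.

This gives the KKT block system:
  [ Q   A^T ] [ x     ]   [-c ]
  [ A    0  ] [ lambda ] = [ b ]

Solving the linear system:
  x*      = (-1.5319, 0.5126, -0.911)
  lambda* = (-4.5905)
  f(x*)   = 15.2007

x* = (-1.5319, 0.5126, -0.911), lambda* = (-4.5905)


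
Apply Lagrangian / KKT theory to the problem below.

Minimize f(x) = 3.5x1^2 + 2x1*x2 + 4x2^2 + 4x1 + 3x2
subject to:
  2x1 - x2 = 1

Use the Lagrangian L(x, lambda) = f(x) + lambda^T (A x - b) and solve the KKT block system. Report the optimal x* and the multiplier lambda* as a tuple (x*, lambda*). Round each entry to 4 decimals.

Form the Lagrangian:
  L(x, lambda) = (1/2) x^T Q x + c^T x + lambda^T (A x - b)
Stationarity (grad_x L = 0): Q x + c + A^T lambda = 0.
Primal feasibility: A x = b.

This gives the KKT block system:
  [ Q   A^T ] [ x     ]   [-c ]
  [ A    0  ] [ lambda ] = [ b ]

Solving the linear system:
  x*      = (0.1702, -0.6596)
  lambda* = (-1.9362)
  f(x*)   = 0.3191

x* = (0.1702, -0.6596), lambda* = (-1.9362)


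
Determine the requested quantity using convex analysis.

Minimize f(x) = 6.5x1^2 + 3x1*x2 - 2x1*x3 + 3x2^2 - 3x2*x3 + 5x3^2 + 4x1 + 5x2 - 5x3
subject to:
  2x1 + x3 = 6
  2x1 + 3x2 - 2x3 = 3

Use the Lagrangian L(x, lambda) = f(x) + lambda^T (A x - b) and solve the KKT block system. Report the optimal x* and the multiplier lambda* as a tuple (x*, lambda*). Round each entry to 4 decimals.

Form the Lagrangian:
  L(x, lambda) = (1/2) x^T Q x + c^T x + lambda^T (A x - b)
Stationarity (grad_x L = 0): Q x + c + A^T lambda = 0.
Primal feasibility: A x = b.

This gives the KKT block system:
  [ Q   A^T ] [ x     ]   [-c ]
  [ A    0  ] [ lambda ] = [ b ]

Solving the linear system:
  x*      = (2.1837, 0.6327, 1.6327)
  lambda* = (-12.0272, -3.483)
  f(x*)   = 43.1735

x* = (2.1837, 0.6327, 1.6327), lambda* = (-12.0272, -3.483)


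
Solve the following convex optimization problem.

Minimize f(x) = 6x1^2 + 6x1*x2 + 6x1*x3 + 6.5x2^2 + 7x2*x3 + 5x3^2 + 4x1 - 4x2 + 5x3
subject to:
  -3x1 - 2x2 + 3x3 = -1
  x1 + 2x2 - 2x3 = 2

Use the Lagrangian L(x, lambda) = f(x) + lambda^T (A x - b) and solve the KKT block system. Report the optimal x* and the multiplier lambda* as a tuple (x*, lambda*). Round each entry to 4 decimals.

Form the Lagrangian:
  L(x, lambda) = (1/2) x^T Q x + c^T x + lambda^T (A x - b)
Stationarity (grad_x L = 0): Q x + c + A^T lambda = 0.
Primal feasibility: A x = b.

This gives the KKT block system:
  [ Q   A^T ] [ x     ]   [-c ]
  [ A    0  ] [ lambda ] = [ b ]

Solving the linear system:
  x*      = (-0.7474, 0.879, -0.4947)
  lambda* = (-1.2012, -0.941)
  f(x*)   = -4.149

x* = (-0.7474, 0.879, -0.4947), lambda* = (-1.2012, -0.941)


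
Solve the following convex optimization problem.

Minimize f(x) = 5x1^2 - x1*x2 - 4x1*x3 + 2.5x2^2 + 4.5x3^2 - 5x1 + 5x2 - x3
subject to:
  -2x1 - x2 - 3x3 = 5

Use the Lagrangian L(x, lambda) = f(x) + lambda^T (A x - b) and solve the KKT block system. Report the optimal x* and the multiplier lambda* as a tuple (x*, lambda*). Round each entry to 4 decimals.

Form the Lagrangian:
  L(x, lambda) = (1/2) x^T Q x + c^T x + lambda^T (A x - b)
Stationarity (grad_x L = 0): Q x + c + A^T lambda = 0.
Primal feasibility: A x = b.

This gives the KKT block system:
  [ Q   A^T ] [ x     ]   [-c ]
  [ A    0  ] [ lambda ] = [ b ]

Solving the linear system:
  x*      = (-0.4513, -1.5467, -0.8503)
  lambda* = (-2.2824)
  f(x*)   = 3.3925

x* = (-0.4513, -1.5467, -0.8503), lambda* = (-2.2824)


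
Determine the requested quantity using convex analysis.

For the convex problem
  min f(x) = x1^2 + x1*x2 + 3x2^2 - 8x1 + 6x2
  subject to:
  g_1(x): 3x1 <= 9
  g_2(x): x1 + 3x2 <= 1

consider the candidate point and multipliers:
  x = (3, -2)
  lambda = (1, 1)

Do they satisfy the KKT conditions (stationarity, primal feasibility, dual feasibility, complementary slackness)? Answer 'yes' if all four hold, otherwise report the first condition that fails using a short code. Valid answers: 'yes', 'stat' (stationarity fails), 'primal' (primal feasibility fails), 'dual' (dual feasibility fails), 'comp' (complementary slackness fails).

Gradient of f: grad f(x) = Q x + c = (-4, -3)
Constraint values g_i(x) = a_i^T x - b_i:
  g_1((3, -2)) = 0
  g_2((3, -2)) = -4
Stationarity residual: grad f(x) + sum_i lambda_i a_i = (0, 0)
  -> stationarity OK
Primal feasibility (all g_i <= 0): OK
Dual feasibility (all lambda_i >= 0): OK
Complementary slackness (lambda_i * g_i(x) = 0 for all i): FAILS

Verdict: the first failing condition is complementary_slackness -> comp.

comp


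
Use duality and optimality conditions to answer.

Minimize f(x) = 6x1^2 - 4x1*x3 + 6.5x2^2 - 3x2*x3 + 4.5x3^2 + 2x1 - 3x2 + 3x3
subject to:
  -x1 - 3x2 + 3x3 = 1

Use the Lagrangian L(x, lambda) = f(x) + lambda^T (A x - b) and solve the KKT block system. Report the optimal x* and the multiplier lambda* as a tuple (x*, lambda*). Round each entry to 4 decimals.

Form the Lagrangian:
  L(x, lambda) = (1/2) x^T Q x + c^T x + lambda^T (A x - b)
Stationarity (grad_x L = 0): Q x + c + A^T lambda = 0.
Primal feasibility: A x = b.

This gives the KKT block system:
  [ Q   A^T ] [ x     ]   [-c ]
  [ A    0  ] [ lambda ] = [ b ]

Solving the linear system:
  x*      = (-0.2893, -0.1612, 0.0758)
  lambda* = (-1.7741)
  f(x*)   = 0.9532

x* = (-0.2893, -0.1612, 0.0758), lambda* = (-1.7741)


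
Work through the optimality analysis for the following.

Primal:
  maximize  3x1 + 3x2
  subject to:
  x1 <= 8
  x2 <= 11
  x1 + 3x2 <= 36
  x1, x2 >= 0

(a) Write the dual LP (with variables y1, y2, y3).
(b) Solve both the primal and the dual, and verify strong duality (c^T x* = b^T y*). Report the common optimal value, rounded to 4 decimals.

The standard primal-dual pair for 'max c^T x s.t. A x <= b, x >= 0' is:
  Dual:  min b^T y  s.t.  A^T y >= c,  y >= 0.

So the dual LP is:
  minimize  8y1 + 11y2 + 36y3
  subject to:
    y1 + y3 >= 3
    y2 + 3y3 >= 3
    y1, y2, y3 >= 0

Solving the primal: x* = (8, 9.3333).
  primal value c^T x* = 52.
Solving the dual: y* = (2, 0, 1).
  dual value b^T y* = 52.
Strong duality: c^T x* = b^T y*. Confirmed.

52


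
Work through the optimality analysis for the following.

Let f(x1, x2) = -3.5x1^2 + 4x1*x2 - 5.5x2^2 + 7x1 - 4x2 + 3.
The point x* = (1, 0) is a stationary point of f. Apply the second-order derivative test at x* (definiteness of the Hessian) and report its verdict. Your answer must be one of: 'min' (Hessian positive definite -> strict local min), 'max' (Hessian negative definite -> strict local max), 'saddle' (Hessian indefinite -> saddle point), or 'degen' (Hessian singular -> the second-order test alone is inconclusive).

Compute the Hessian H = grad^2 f:
  H = [[-7, 4], [4, -11]]
Verify stationarity: grad f(x*) = H x* + g = (0, 0).
Eigenvalues of H: -13.4721, -4.5279.
Both eigenvalues < 0, so H is negative definite -> x* is a strict local max.

max


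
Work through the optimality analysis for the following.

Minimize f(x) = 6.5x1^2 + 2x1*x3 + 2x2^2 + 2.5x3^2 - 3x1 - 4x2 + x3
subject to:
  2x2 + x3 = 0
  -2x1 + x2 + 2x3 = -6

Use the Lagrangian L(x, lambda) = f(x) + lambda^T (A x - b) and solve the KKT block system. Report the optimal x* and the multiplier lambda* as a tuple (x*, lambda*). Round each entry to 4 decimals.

Form the Lagrangian:
  L(x, lambda) = (1/2) x^T Q x + c^T x + lambda^T (A x - b)
Stationarity (grad_x L = 0): Q x + c + A^T lambda = 0.
Primal feasibility: A x = b.

This gives the KKT block system:
  [ Q   A^T ] [ x     ]   [-c ]
  [ A    0  ] [ lambda ] = [ b ]

Solving the linear system:
  x*      = (1.3448, 1.1034, -2.2069)
  lambda* = (-2.7241, 5.0345)
  f(x*)   = 9.7759

x* = (1.3448, 1.1034, -2.2069), lambda* = (-2.7241, 5.0345)


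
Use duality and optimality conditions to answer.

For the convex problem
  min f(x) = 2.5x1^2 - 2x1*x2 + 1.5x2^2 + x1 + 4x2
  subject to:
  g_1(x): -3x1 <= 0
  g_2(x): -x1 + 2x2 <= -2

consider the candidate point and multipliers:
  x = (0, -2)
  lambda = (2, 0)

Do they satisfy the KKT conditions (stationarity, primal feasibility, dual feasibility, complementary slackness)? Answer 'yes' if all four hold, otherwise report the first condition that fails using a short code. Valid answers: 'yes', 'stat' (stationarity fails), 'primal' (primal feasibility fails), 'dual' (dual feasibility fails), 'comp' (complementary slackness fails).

Gradient of f: grad f(x) = Q x + c = (5, -2)
Constraint values g_i(x) = a_i^T x - b_i:
  g_1((0, -2)) = 0
  g_2((0, -2)) = -2
Stationarity residual: grad f(x) + sum_i lambda_i a_i = (-1, -2)
  -> stationarity FAILS
Primal feasibility (all g_i <= 0): OK
Dual feasibility (all lambda_i >= 0): OK
Complementary slackness (lambda_i * g_i(x) = 0 for all i): OK

Verdict: the first failing condition is stationarity -> stat.

stat


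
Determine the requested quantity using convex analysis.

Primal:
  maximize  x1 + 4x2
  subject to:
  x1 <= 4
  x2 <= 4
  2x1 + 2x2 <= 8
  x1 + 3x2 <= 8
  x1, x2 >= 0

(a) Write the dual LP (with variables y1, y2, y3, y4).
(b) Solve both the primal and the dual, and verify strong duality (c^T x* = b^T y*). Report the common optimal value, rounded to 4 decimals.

The standard primal-dual pair for 'max c^T x s.t. A x <= b, x >= 0' is:
  Dual:  min b^T y  s.t.  A^T y >= c,  y >= 0.

So the dual LP is:
  minimize  4y1 + 4y2 + 8y3 + 8y4
  subject to:
    y1 + 2y3 + y4 >= 1
    y2 + 2y3 + 3y4 >= 4
    y1, y2, y3, y4 >= 0

Solving the primal: x* = (0, 2.6667).
  primal value c^T x* = 10.6667.
Solving the dual: y* = (0, 0, 0, 1.3333).
  dual value b^T y* = 10.6667.
Strong duality: c^T x* = b^T y*. Confirmed.

10.6667


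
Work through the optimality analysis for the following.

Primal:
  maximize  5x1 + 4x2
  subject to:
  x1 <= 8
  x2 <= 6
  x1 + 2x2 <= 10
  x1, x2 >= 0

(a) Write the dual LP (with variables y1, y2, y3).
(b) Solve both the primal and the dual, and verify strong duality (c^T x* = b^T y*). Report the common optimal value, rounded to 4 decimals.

The standard primal-dual pair for 'max c^T x s.t. A x <= b, x >= 0' is:
  Dual:  min b^T y  s.t.  A^T y >= c,  y >= 0.

So the dual LP is:
  minimize  8y1 + 6y2 + 10y3
  subject to:
    y1 + y3 >= 5
    y2 + 2y3 >= 4
    y1, y2, y3 >= 0

Solving the primal: x* = (8, 1).
  primal value c^T x* = 44.
Solving the dual: y* = (3, 0, 2).
  dual value b^T y* = 44.
Strong duality: c^T x* = b^T y*. Confirmed.

44


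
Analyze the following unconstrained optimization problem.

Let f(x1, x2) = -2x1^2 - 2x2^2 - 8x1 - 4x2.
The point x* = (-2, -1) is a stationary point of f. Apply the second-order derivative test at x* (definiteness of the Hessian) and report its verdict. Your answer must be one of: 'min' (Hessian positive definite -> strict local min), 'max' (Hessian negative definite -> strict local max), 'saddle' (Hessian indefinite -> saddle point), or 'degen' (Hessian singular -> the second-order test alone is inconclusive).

Compute the Hessian H = grad^2 f:
  H = [[-4, 0], [0, -4]]
Verify stationarity: grad f(x*) = H x* + g = (0, 0).
Eigenvalues of H: -4, -4.
Both eigenvalues < 0, so H is negative definite -> x* is a strict local max.

max


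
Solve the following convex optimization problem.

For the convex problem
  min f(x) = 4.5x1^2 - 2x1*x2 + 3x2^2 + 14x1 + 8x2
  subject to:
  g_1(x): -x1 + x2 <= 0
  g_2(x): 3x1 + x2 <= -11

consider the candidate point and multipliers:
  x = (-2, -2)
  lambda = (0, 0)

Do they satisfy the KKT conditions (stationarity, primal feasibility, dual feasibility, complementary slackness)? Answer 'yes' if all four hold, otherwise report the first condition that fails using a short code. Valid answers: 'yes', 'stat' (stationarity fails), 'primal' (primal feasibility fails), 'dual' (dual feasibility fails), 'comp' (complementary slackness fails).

Gradient of f: grad f(x) = Q x + c = (0, 0)
Constraint values g_i(x) = a_i^T x - b_i:
  g_1((-2, -2)) = 0
  g_2((-2, -2)) = 3
Stationarity residual: grad f(x) + sum_i lambda_i a_i = (0, 0)
  -> stationarity OK
Primal feasibility (all g_i <= 0): FAILS
Dual feasibility (all lambda_i >= 0): OK
Complementary slackness (lambda_i * g_i(x) = 0 for all i): OK

Verdict: the first failing condition is primal_feasibility -> primal.

primal


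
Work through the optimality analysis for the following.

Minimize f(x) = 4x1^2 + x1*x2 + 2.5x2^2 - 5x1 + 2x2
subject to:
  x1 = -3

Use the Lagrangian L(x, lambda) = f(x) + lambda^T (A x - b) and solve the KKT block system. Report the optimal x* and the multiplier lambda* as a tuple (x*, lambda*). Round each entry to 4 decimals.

Form the Lagrangian:
  L(x, lambda) = (1/2) x^T Q x + c^T x + lambda^T (A x - b)
Stationarity (grad_x L = 0): Q x + c + A^T lambda = 0.
Primal feasibility: A x = b.

This gives the KKT block system:
  [ Q   A^T ] [ x     ]   [-c ]
  [ A    0  ] [ lambda ] = [ b ]

Solving the linear system:
  x*      = (-3, 0.2)
  lambda* = (28.8)
  f(x*)   = 50.9

x* = (-3, 0.2), lambda* = (28.8)


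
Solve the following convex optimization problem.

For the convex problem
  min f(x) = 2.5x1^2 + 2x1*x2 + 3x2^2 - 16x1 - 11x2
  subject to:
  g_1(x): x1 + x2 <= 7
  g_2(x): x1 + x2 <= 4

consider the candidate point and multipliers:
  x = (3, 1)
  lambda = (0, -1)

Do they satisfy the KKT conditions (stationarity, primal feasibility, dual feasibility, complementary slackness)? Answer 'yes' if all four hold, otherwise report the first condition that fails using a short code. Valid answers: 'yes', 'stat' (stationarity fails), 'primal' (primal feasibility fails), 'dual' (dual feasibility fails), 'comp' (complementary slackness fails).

Gradient of f: grad f(x) = Q x + c = (1, 1)
Constraint values g_i(x) = a_i^T x - b_i:
  g_1((3, 1)) = -3
  g_2((3, 1)) = 0
Stationarity residual: grad f(x) + sum_i lambda_i a_i = (0, 0)
  -> stationarity OK
Primal feasibility (all g_i <= 0): OK
Dual feasibility (all lambda_i >= 0): FAILS
Complementary slackness (lambda_i * g_i(x) = 0 for all i): OK

Verdict: the first failing condition is dual_feasibility -> dual.

dual


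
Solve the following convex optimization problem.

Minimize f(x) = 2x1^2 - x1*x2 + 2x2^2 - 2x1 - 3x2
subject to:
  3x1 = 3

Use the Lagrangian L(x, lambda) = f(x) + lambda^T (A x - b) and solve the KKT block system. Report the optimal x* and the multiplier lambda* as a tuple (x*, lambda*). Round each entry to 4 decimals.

Form the Lagrangian:
  L(x, lambda) = (1/2) x^T Q x + c^T x + lambda^T (A x - b)
Stationarity (grad_x L = 0): Q x + c + A^T lambda = 0.
Primal feasibility: A x = b.

This gives the KKT block system:
  [ Q   A^T ] [ x     ]   [-c ]
  [ A    0  ] [ lambda ] = [ b ]

Solving the linear system:
  x*      = (1, 1)
  lambda* = (-0.3333)
  f(x*)   = -2

x* = (1, 1), lambda* = (-0.3333)


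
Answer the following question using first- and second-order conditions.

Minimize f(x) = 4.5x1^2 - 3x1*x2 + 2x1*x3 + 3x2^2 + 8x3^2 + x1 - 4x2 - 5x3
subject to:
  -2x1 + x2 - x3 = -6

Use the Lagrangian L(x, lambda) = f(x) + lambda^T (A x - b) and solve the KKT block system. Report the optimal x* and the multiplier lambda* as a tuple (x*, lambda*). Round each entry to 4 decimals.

Form the Lagrangian:
  L(x, lambda) = (1/2) x^T Q x + c^T x + lambda^T (A x - b)
Stationarity (grad_x L = 0): Q x + c + A^T lambda = 0.
Primal feasibility: A x = b.

This gives the KKT block system:
  [ Q   A^T ] [ x     ]   [-c ]
  [ A    0  ] [ lambda ] = [ b ]

Solving the linear system:
  x*      = (2.4839, -0.2287, 0.8035)
  lambda* = (12.824)
  f(x*)   = 38.1628

x* = (2.4839, -0.2287, 0.8035), lambda* = (12.824)


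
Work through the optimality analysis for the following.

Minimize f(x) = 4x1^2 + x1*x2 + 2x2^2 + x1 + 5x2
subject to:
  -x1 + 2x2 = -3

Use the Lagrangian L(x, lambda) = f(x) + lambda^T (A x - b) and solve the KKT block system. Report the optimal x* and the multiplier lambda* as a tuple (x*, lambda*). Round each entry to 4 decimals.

Form the Lagrangian:
  L(x, lambda) = (1/2) x^T Q x + c^T x + lambda^T (A x - b)
Stationarity (grad_x L = 0): Q x + c + A^T lambda = 0.
Primal feasibility: A x = b.

This gives the KKT block system:
  [ Q   A^T ] [ x     ]   [-c ]
  [ A    0  ] [ lambda ] = [ b ]

Solving the linear system:
  x*      = (0.1, -1.45)
  lambda* = (0.35)
  f(x*)   = -3.05

x* = (0.1, -1.45), lambda* = (0.35)


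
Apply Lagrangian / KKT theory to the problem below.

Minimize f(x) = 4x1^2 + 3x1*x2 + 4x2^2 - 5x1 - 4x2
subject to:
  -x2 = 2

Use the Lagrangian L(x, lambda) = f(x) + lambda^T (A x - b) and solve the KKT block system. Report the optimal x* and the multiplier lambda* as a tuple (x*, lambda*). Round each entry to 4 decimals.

Form the Lagrangian:
  L(x, lambda) = (1/2) x^T Q x + c^T x + lambda^T (A x - b)
Stationarity (grad_x L = 0): Q x + c + A^T lambda = 0.
Primal feasibility: A x = b.

This gives the KKT block system:
  [ Q   A^T ] [ x     ]   [-c ]
  [ A    0  ] [ lambda ] = [ b ]

Solving the linear system:
  x*      = (1.375, -2)
  lambda* = (-15.875)
  f(x*)   = 16.4375

x* = (1.375, -2), lambda* = (-15.875)


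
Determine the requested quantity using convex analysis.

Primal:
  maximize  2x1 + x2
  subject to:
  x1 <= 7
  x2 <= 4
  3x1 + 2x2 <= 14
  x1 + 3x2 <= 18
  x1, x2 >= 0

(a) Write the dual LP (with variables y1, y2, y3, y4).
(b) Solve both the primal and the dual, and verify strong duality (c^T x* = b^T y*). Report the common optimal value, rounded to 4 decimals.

The standard primal-dual pair for 'max c^T x s.t. A x <= b, x >= 0' is:
  Dual:  min b^T y  s.t.  A^T y >= c,  y >= 0.

So the dual LP is:
  minimize  7y1 + 4y2 + 14y3 + 18y4
  subject to:
    y1 + 3y3 + y4 >= 2
    y2 + 2y3 + 3y4 >= 1
    y1, y2, y3, y4 >= 0

Solving the primal: x* = (4.6667, 0).
  primal value c^T x* = 9.3333.
Solving the dual: y* = (0, 0, 0.6667, 0).
  dual value b^T y* = 9.3333.
Strong duality: c^T x* = b^T y*. Confirmed.

9.3333


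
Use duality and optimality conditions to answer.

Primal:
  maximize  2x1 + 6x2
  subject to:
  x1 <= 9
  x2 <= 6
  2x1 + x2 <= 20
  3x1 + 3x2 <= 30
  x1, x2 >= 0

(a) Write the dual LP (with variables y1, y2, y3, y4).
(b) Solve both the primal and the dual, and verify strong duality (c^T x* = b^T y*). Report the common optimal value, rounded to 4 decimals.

The standard primal-dual pair for 'max c^T x s.t. A x <= b, x >= 0' is:
  Dual:  min b^T y  s.t.  A^T y >= c,  y >= 0.

So the dual LP is:
  minimize  9y1 + 6y2 + 20y3 + 30y4
  subject to:
    y1 + 2y3 + 3y4 >= 2
    y2 + y3 + 3y4 >= 6
    y1, y2, y3, y4 >= 0

Solving the primal: x* = (4, 6).
  primal value c^T x* = 44.
Solving the dual: y* = (0, 4, 0, 0.6667).
  dual value b^T y* = 44.
Strong duality: c^T x* = b^T y*. Confirmed.

44


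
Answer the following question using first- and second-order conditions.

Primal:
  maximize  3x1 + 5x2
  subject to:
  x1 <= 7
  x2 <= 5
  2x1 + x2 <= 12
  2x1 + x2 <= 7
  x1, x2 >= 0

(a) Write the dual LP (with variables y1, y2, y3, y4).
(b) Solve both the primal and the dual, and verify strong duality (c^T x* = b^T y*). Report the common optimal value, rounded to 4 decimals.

The standard primal-dual pair for 'max c^T x s.t. A x <= b, x >= 0' is:
  Dual:  min b^T y  s.t.  A^T y >= c,  y >= 0.

So the dual LP is:
  minimize  7y1 + 5y2 + 12y3 + 7y4
  subject to:
    y1 + 2y3 + 2y4 >= 3
    y2 + y3 + y4 >= 5
    y1, y2, y3, y4 >= 0

Solving the primal: x* = (1, 5).
  primal value c^T x* = 28.
Solving the dual: y* = (0, 3.5, 0, 1.5).
  dual value b^T y* = 28.
Strong duality: c^T x* = b^T y*. Confirmed.

28


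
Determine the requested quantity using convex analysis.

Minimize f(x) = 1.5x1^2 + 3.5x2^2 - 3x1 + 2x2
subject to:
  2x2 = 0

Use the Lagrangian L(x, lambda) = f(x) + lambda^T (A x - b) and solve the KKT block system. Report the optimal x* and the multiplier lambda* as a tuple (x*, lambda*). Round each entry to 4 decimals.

Form the Lagrangian:
  L(x, lambda) = (1/2) x^T Q x + c^T x + lambda^T (A x - b)
Stationarity (grad_x L = 0): Q x + c + A^T lambda = 0.
Primal feasibility: A x = b.

This gives the KKT block system:
  [ Q   A^T ] [ x     ]   [-c ]
  [ A    0  ] [ lambda ] = [ b ]

Solving the linear system:
  x*      = (1, 0)
  lambda* = (-1)
  f(x*)   = -1.5

x* = (1, 0), lambda* = (-1)


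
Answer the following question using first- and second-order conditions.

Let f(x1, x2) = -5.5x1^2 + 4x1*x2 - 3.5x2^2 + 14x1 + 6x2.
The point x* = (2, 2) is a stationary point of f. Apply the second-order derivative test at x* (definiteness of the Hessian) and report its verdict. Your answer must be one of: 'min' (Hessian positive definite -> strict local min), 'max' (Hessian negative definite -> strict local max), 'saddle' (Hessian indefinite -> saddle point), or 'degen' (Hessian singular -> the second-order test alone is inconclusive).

Compute the Hessian H = grad^2 f:
  H = [[-11, 4], [4, -7]]
Verify stationarity: grad f(x*) = H x* + g = (0, 0).
Eigenvalues of H: -13.4721, -4.5279.
Both eigenvalues < 0, so H is negative definite -> x* is a strict local max.

max


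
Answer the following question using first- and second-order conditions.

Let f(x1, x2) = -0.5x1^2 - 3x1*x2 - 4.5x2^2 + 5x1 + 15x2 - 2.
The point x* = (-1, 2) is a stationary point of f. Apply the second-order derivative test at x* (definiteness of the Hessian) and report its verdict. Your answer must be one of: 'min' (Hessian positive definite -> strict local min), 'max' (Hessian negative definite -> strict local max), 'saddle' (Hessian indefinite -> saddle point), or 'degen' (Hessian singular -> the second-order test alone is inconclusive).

Compute the Hessian H = grad^2 f:
  H = [[-1, -3], [-3, -9]]
Verify stationarity: grad f(x*) = H x* + g = (0, 0).
Eigenvalues of H: -10, 0.
H has a zero eigenvalue (singular; negative semidefinite but not definite), so H is neither positive definite, negative definite, nor indefinite. The second-order test alone is inconclusive -> degen.
(Indeed, f is constant along the null direction of H through x*, so x* is not a strict local extremum.)

degen


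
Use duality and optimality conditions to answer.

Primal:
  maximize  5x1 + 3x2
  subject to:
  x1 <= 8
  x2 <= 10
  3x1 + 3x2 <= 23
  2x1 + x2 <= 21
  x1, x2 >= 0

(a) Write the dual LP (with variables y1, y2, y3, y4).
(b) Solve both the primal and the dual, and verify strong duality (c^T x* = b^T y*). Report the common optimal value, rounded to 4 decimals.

The standard primal-dual pair for 'max c^T x s.t. A x <= b, x >= 0' is:
  Dual:  min b^T y  s.t.  A^T y >= c,  y >= 0.

So the dual LP is:
  minimize  8y1 + 10y2 + 23y3 + 21y4
  subject to:
    y1 + 3y3 + 2y4 >= 5
    y2 + 3y3 + y4 >= 3
    y1, y2, y3, y4 >= 0

Solving the primal: x* = (7.6667, 0).
  primal value c^T x* = 38.3333.
Solving the dual: y* = (0, 0, 1.6667, 0).
  dual value b^T y* = 38.3333.
Strong duality: c^T x* = b^T y*. Confirmed.

38.3333


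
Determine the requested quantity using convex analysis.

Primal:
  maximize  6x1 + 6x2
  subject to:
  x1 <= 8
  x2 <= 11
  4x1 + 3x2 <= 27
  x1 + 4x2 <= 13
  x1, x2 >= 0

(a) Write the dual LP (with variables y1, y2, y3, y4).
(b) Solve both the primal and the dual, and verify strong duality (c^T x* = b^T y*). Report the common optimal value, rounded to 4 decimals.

The standard primal-dual pair for 'max c^T x s.t. A x <= b, x >= 0' is:
  Dual:  min b^T y  s.t.  A^T y >= c,  y >= 0.

So the dual LP is:
  minimize  8y1 + 11y2 + 27y3 + 13y4
  subject to:
    y1 + 4y3 + y4 >= 6
    y2 + 3y3 + 4y4 >= 6
    y1, y2, y3, y4 >= 0

Solving the primal: x* = (5.3077, 1.9231).
  primal value c^T x* = 43.3846.
Solving the dual: y* = (0, 0, 1.3846, 0.4615).
  dual value b^T y* = 43.3846.
Strong duality: c^T x* = b^T y*. Confirmed.

43.3846


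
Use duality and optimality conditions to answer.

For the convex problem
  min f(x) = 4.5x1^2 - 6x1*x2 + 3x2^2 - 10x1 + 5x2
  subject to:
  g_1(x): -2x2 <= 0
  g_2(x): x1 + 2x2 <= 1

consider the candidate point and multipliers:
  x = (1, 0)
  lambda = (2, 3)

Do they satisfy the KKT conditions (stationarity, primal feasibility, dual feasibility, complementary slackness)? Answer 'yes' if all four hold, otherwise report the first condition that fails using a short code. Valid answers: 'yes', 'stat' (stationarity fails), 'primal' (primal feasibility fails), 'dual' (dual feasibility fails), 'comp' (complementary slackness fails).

Gradient of f: grad f(x) = Q x + c = (-1, -1)
Constraint values g_i(x) = a_i^T x - b_i:
  g_1((1, 0)) = 0
  g_2((1, 0)) = 0
Stationarity residual: grad f(x) + sum_i lambda_i a_i = (2, 1)
  -> stationarity FAILS
Primal feasibility (all g_i <= 0): OK
Dual feasibility (all lambda_i >= 0): OK
Complementary slackness (lambda_i * g_i(x) = 0 for all i): OK

Verdict: the first failing condition is stationarity -> stat.

stat


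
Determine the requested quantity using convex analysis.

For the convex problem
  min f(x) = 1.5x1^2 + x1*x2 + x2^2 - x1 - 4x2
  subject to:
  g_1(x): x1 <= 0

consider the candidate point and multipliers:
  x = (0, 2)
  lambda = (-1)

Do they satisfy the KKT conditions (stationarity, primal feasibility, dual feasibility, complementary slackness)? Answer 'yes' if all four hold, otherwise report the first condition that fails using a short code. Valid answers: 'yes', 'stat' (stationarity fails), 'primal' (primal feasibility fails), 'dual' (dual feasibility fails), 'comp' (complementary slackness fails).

Gradient of f: grad f(x) = Q x + c = (1, 0)
Constraint values g_i(x) = a_i^T x - b_i:
  g_1((0, 2)) = 0
Stationarity residual: grad f(x) + sum_i lambda_i a_i = (0, 0)
  -> stationarity OK
Primal feasibility (all g_i <= 0): OK
Dual feasibility (all lambda_i >= 0): FAILS
Complementary slackness (lambda_i * g_i(x) = 0 for all i): OK

Verdict: the first failing condition is dual_feasibility -> dual.

dual


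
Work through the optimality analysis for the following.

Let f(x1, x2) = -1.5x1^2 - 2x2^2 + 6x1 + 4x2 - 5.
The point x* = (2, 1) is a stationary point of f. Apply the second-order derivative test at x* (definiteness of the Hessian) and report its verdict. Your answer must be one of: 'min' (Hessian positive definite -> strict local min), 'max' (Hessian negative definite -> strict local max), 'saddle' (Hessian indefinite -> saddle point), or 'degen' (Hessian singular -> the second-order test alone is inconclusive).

Compute the Hessian H = grad^2 f:
  H = [[-3, 0], [0, -4]]
Verify stationarity: grad f(x*) = H x* + g = (0, 0).
Eigenvalues of H: -4, -3.
Both eigenvalues < 0, so H is negative definite -> x* is a strict local max.

max


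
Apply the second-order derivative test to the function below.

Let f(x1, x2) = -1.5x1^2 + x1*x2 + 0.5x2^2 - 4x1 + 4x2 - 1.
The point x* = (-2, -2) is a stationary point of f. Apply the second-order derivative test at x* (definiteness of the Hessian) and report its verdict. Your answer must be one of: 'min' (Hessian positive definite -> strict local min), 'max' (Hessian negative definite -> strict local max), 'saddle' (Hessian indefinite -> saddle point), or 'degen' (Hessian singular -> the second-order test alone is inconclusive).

Compute the Hessian H = grad^2 f:
  H = [[-3, 1], [1, 1]]
Verify stationarity: grad f(x*) = H x* + g = (0, 0).
Eigenvalues of H: -3.2361, 1.2361.
Eigenvalues have mixed signs, so H is indefinite -> x* is a saddle point.

saddle


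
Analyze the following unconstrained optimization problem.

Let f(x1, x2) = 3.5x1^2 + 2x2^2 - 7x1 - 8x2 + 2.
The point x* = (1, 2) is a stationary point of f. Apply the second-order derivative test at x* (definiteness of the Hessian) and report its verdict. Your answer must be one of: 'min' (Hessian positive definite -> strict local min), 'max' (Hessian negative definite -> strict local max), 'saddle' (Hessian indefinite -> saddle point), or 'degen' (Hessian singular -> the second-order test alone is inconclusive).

Compute the Hessian H = grad^2 f:
  H = [[7, 0], [0, 4]]
Verify stationarity: grad f(x*) = H x* + g = (0, 0).
Eigenvalues of H: 4, 7.
Both eigenvalues > 0, so H is positive definite -> x* is a strict local min.

min


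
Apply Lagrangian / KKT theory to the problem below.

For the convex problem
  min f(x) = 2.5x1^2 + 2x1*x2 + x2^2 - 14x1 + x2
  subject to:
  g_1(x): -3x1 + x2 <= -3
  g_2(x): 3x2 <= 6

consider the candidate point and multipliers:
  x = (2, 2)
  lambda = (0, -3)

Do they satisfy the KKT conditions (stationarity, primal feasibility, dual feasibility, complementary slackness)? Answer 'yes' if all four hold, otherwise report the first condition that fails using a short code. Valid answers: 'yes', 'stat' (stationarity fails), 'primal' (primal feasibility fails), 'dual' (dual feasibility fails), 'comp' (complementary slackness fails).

Gradient of f: grad f(x) = Q x + c = (0, 9)
Constraint values g_i(x) = a_i^T x - b_i:
  g_1((2, 2)) = -1
  g_2((2, 2)) = 0
Stationarity residual: grad f(x) + sum_i lambda_i a_i = (0, 0)
  -> stationarity OK
Primal feasibility (all g_i <= 0): OK
Dual feasibility (all lambda_i >= 0): FAILS
Complementary slackness (lambda_i * g_i(x) = 0 for all i): OK

Verdict: the first failing condition is dual_feasibility -> dual.

dual


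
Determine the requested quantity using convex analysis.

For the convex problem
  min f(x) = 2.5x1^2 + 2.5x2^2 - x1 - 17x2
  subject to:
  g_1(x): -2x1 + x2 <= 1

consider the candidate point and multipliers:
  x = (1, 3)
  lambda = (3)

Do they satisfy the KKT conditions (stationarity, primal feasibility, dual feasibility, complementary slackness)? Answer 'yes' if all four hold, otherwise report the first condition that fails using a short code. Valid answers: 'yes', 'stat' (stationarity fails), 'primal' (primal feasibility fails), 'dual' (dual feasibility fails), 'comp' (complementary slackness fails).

Gradient of f: grad f(x) = Q x + c = (4, -2)
Constraint values g_i(x) = a_i^T x - b_i:
  g_1((1, 3)) = 0
Stationarity residual: grad f(x) + sum_i lambda_i a_i = (-2, 1)
  -> stationarity FAILS
Primal feasibility (all g_i <= 0): OK
Dual feasibility (all lambda_i >= 0): OK
Complementary slackness (lambda_i * g_i(x) = 0 for all i): OK

Verdict: the first failing condition is stationarity -> stat.

stat


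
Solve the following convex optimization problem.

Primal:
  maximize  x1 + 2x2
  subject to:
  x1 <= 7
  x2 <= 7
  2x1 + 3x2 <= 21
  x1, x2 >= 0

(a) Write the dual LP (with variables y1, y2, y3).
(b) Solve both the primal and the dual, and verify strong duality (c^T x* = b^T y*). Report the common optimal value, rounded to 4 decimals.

The standard primal-dual pair for 'max c^T x s.t. A x <= b, x >= 0' is:
  Dual:  min b^T y  s.t.  A^T y >= c,  y >= 0.

So the dual LP is:
  minimize  7y1 + 7y2 + 21y3
  subject to:
    y1 + 2y3 >= 1
    y2 + 3y3 >= 2
    y1, y2, y3 >= 0

Solving the primal: x* = (0, 7).
  primal value c^T x* = 14.
Solving the dual: y* = (0, 0, 0.6667).
  dual value b^T y* = 14.
Strong duality: c^T x* = b^T y*. Confirmed.

14
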